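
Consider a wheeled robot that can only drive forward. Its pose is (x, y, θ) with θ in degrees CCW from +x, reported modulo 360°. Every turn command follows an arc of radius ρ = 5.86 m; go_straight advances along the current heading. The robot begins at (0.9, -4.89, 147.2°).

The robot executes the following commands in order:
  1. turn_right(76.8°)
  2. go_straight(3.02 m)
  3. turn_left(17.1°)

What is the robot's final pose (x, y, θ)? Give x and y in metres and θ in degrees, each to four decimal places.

(-0.0990, 6.5566, 87.5000°)

set_pose: (x, y, θ) = (0.9000, -4.8900, 147.2000°), ρ = 5.86
turn_right(76.8°): centre at ρ to the right, rotate −76.8° → (-1.4460, 2.0015, 70.4000°)
go_straight(3.02): x += 3.02·cos θ, y += 3.02·sin θ → (-0.4330, 4.8465, 70.4000°)
turn_left(17.1°): centre at ρ to the left, rotate +17.1° → (-0.0990, 6.5566, 87.5000°)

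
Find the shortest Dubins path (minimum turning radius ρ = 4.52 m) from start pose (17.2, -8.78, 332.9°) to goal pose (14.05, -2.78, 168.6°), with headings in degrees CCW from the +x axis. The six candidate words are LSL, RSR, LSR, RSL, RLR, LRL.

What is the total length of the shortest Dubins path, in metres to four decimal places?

24.6094 m

Let ψ = atan2(Δy, Δx) = atan2(6.00, -3.15) = 117.6995° be the start→goal bearing.
Normalize: d = |goal − start| / ρ = 6.776614/4.52 = 1.499251, α = (θ_start − ψ) mod 360° = 215.2005° = 3.755958 rad, β = (θ_goal − ψ) mod 360° = 50.9005° = 0.888382 rad.
Common terms: sin α = -0.576440, cos α = -0.817140, sin β = 0.776052, cos β = 0.630669, cos(α−β) = -0.962692, d² = 2.247753. Work in radians in the unit-radius frame; every candidate has L = ρ·(t + p + q).
LSL: p² = 2 + d² − 2cos(α−β) + 2d(sin α − sin β) = 2.117687; p = √p² = 1.455227; φ = atan2(cos β − cos α, d + sin α − sin β) = 1.469775 rad; t = (φ − α) mod 2π = 3.997003 rad, q = (β − φ) mod 2π = 5.701792 rad → L = 4.52·(3.997003 + 1.455227 + 5.701792) = 4.52·11.154022 = 50.416180 m
RSR: p² = 2 + d² − 2cos(α−β) + 2d(sin β − sin α) = 10.228587; p = √p² = 3.198216; φ = atan2(cos α − cos β, d − sin α + sin β) = -0.469783 rad; t = (α − φ) mod 2π = 4.225740 rad, q = (φ − β) mod 2π = 4.925021 rad → L = 4.52·(4.225740 + 3.198216 + 4.925021) = 4.52·12.348977 = 55.817378 m
LSR: p² = d² − 2 + 2cos(α−β) + 2d(sin α + sin β) = -1.079092 < 0 → infeasible
RSL: p² = d² − 2 + 2cos(α−β) − 2d(sin α + sin β) = -2.276168 < 0 → infeasible
RLR: c = (6 − d² + 2cos(α−β) + 2d(sin α − sin β))/8 = -0.278573; p = 2π − arccos c = 4.430081 rad; φ = atan2(cos α − cos β, d − sin α + sin β) = -0.469783 rad; t = (α − φ + p/2) mod 2π = 0.157595 rad, q = (α − β − t + p) mod 2π = 0.856876 rad → L = 4.52·(0.157595 + 4.430081 + 0.856876) = 4.52·5.444552 = 24.609375 m
LRL: c = (6 − d² + 2cos(α−β) − 2d(sin α − sin β))/8 = 0.735289; p = 2π − arccos c = 5.538482 rad; φ = atan2(cos β − cos α, d + sin α − sin β) = 1.469775 rad; t = (φ − α + p/2) mod 2π = 0.483058 rad, q = (β − α − t + p) mod 2π = 2.187848 rad → L = 4.52·(0.483058 + 5.538482 + 2.187848) = 4.52·8.209388 = 37.106435 m
Shortest: RLR with L = 24.609375 m ≈ 24.6094 m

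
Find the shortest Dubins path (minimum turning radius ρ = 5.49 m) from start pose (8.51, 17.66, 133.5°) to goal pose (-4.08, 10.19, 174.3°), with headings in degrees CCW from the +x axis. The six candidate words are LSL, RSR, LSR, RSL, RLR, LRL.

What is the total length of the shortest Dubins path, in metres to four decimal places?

Let ψ = atan2(Δy, Δx) = atan2(-7.47, -12.59) = -149.3182° be the start→goal bearing.
Normalize: d = |goal − start| / ρ = 14.639296/5.49 = 2.666539, α = (θ_start − ψ) mod 360° = 282.8182° = 4.936108 rad, β = (θ_goal − ψ) mod 360° = 323.6182° = 5.648202 rad.
Common terms: sin α = -0.975079, cos α = 0.221857, sin β = -0.593164, cos β = 0.805082, cos(α−β) = 0.756995, d² = 7.110428. Work in radians in the unit-radius frame; every candidate has L = ρ·(t + p + q).
LSL: p² = 2 + d² − 2cos(α−β) + 2d(sin α − sin β) = 5.559654; p = √p² = 2.357892; φ = atan2(cos β − cos α, d + sin α − sin β) = 0.249944 rad; t = (φ − α) mod 2π = 1.597022 rad, q = (β − φ) mod 2π = 5.398258 rad → L = 5.49·(1.597022 + 2.357892 + 5.398258) = 5.49·9.353171 = 51.348911 m
RSR: p² = 2 + d² − 2cos(α−β) + 2d(sin β − sin α) = 9.633221; p = √p² = 3.103743; φ = atan2(cos α − cos β, d − sin α + sin β) = -0.189034 rad; t = (α − φ) mod 2π = 5.125142 rad, q = (φ − β) mod 2π = 0.445949 rad → L = 5.49·(5.125142 + 3.103743 + 0.445949) = 5.49·8.674834 = 47.624839 m
LSR: p² = d² − 2 + 2cos(α−β) + 2d(sin α + sin β) = -1.739142 < 0 → infeasible
RSL: p² = d² − 2 + 2cos(α−β) − 2d(sin α + sin β) = 14.987978; p = √p² = 3.871431; φ = atan2(cos α + cos β, d − sin α − sin β) − atan2(2, p) = -0.238935 rad; t = (α − φ) mod 2π = 5.175043 rad, q = (β − φ) mod 2π = 5.887137 rad → L = 5.49·(5.175043 + 3.871431 + 5.887137) = 5.49·14.933610 = 81.985521 m
RLR: c = (6 − d² + 2cos(α−β) + 2d(sin α − sin β))/8 = -0.204153; p = 2π − arccos c = 4.506791 rad; φ = atan2(cos α − cos β, d − sin α + sin β) = -0.189034 rad; t = (α − φ + p/2) mod 2π = 1.095352 rad, q = (α − β − t + p) mod 2π = 2.699345 rad → L = 5.49·(1.095352 + 4.506791 + 2.699345) = 5.49·8.301488 = 45.575166 m
LRL: c = (6 − d² + 2cos(α−β) − 2d(sin α − sin β))/8 = 0.305043; p = 2π − arccos c = 5.022373 rad; φ = atan2(cos β − cos α, d + sin α − sin β) = 0.249944 rad; t = (φ − α + p/2) mod 2π = 4.108208 rad, q = (β − α − t + p) mod 2π = 1.626259 rad → L = 5.49·(4.108208 + 5.022373 + 1.626259) = 5.49·10.756840 = 59.055052 m
Shortest: RLR with L = 45.575166 m ≈ 45.5752 m

45.5752 m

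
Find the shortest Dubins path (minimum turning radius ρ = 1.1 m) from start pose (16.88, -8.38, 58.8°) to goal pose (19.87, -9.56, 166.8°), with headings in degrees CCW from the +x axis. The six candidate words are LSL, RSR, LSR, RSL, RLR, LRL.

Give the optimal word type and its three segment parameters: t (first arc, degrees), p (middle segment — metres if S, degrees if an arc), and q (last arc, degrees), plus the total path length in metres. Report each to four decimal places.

Let ψ = atan2(Δy, Δx) = atan2(-1.18, 2.99) = -21.5366° be the start→goal bearing.
Normalize: d = |goal − start| / ρ = 3.214421/1.1 = 2.922201, α = (θ_start − ψ) mod 360° = 80.3366° = 1.402138 rad, β = (θ_goal − ψ) mod 360° = 188.3366° = 3.287094 rad.
Common terms: sin α = 0.985811, cos α = 0.167859, sin β = -0.144988, cos β = -0.989433, cos(α−β) = -0.309017, d² = 8.539256. Work in radians in the unit-radius frame; every candidate has L = ρ·(t + p + q).
LSL: p² = 2 + d² − 2cos(α−β) + 2d(sin α − sin β) = 17.766136; p = √p² = 4.214989; φ = atan2(cos β − cos α, d + sin α − sin β) = -0.278138 rad; t = (φ − α) mod 2π = 4.602909 rad, q = (β − φ) mod 2π = 3.565232 rad → L = 1.1·(4.602909 + 4.214989 + 3.565232) = 1.1·12.383130 = 13.621443 m
RSR: p² = 2 + d² − 2cos(α−β) + 2d(sin β − sin α) = 4.548445; p = √p² = 2.132708; φ = atan2(cos α − cos β, d − sin α + sin β) = 0.573577 rad; t = (α − φ) mod 2π = 0.828562 rad, q = (φ − β) mod 2π = 3.569668 rad → L = 1.1·(0.828562 + 2.132708 + 3.569668) = 1.1·6.530938 = 7.184032 m
LSR: p² = d² − 2 + 2cos(α−β) + 2d(sin α + sin β) = 10.835326; p = √p² = 3.291706; φ = atan2(−cos α − cos β, d + sin α + sin β) − atan2(−2, p) = 0.760935 rad; t = (φ − α) mod 2π = 5.641982 rad, q = (φ − β) mod 2π = 3.757026 rad → L = 1.1·(5.641982 + 3.291706 + 3.757026) = 1.1·12.690714 = 13.959786 m
RSL: p² = d² − 2 + 2cos(α−β) − 2d(sin α + sin β) = 1.007119; p = √p² = 1.003553; φ = atan2(cos α + cos β, d − sin α − sin β) − atan2(2, p) = -1.481680 rad; t = (α − φ) mod 2π = 2.883818 rad, q = (β − φ) mod 2π = 4.768774 rad → L = 1.1·(2.883818 + 1.003553 + 4.768774) = 1.1·8.656145 = 9.521760 m
RLR: c = (6 − d² + 2cos(α−β) + 2d(sin α − sin β))/8 = 0.431444; p = 2π − arccos c = 5.158482 rad; φ = atan2(cos α − cos β, d − sin α + sin β) = 0.573577 rad; t = (α − φ + p/2) mod 2π = 3.407803 rad, q = (α − β − t + p) mod 2π = 6.148909 rad → L = 1.1·(3.407803 + 5.158482 + 6.148909) = 1.1·14.715194 = 16.186714 m
LRL: c = (6 − d² + 2cos(α−β) − 2d(sin α − sin β))/8 = -1.220767, |c| > 1 → infeasible
Shortest: RSR with L = 7.184032 m ≈ 7.1840 m
Convert RSR to answer units (arcs ×180/π): t = 0.828562·180/π = 47.4731°, p = ρ·p = 1.1·2.132708 = 2.3460 m, q = 3.569668·180/π = 204.5269°, L = 7.1840 m.

RSR: t = 47.4731°, p = 2.3460 m, q = 204.5269°, L = 7.1840 m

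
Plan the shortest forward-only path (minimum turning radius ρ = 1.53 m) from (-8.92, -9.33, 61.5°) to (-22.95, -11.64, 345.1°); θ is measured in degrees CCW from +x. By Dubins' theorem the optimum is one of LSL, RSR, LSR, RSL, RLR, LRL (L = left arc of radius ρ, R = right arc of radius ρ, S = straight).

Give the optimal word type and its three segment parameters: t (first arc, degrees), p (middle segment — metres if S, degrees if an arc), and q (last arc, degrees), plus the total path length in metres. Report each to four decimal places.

Let ψ = atan2(Δy, Δx) = atan2(-2.31, -14.03) = -170.6503° be the start→goal bearing.
Normalize: d = |goal − start| / ρ = 14.218896/1.53 = 9.293396, α = (θ_start − ψ) mod 360° = 232.1503° = 4.051787 rad, β = (θ_goal − ψ) mod 360° = 155.7503° = 2.718355 rad.
Common terms: sin α = -0.789623, cos α = -0.613592, sin β = 0.410714, cos β = -0.911764, cos(α−β) = 0.235142, d² = 86.367209. Work in radians in the unit-radius frame; every candidate has L = ρ·(t + p + q).
LSL: p² = 2 + d² − 2cos(α−β) + 2d(sin α − sin β) = 65.586508; p = √p² = 8.098550; φ = atan2(cos β − cos α, d + sin α − sin β) = -0.036826 rad; t = (φ − α) mod 2π = 2.194572 rad, q = (β − φ) mod 2π = 2.755182 rad → L = 1.53·(2.194572 + 8.098550 + 2.755182) = 1.53·13.048303 = 19.963904 m
RSR: p² = 2 + d² − 2cos(α−β) + 2d(sin β − sin α) = 110.207342; p = √p² = 10.497968; φ = atan2(cos α − cos β, d − sin α + sin β) = 0.028407 rad; t = (α − φ) mod 2π = 4.023380 rad, q = (φ − β) mod 2π = 3.593236 rad → L = 1.53·(4.023380 + 10.497968 + 3.593236) = 1.53·18.114585 = 27.715316 m
LSR: p² = d² − 2 + 2cos(α−β) + 2d(sin α + sin β) = 77.794793; p = √p² = 8.820136; φ = atan2(−cos α − cos β, d + sin α + sin β) − atan2(−2, p) = 0.392452 rad; t = (φ − α) mod 2π = 2.623850 rad, q = (φ − β) mod 2π = 3.957282 rad → L = 1.53·(2.623850 + 8.820136 + 3.957282) = 1.53·15.401267 = 23.563939 m
RSL: p² = d² − 2 + 2cos(α−β) − 2d(sin α + sin β) = 91.880193; p = √p² = 9.585416; φ = atan2(cos α + cos β, d − sin α − sin β) − atan2(2, p) = -0.362114 rad; t = (α − φ) mod 2π = 4.413901 rad, q = (β − φ) mod 2π = 3.080470 rad → L = 1.53·(4.413901 + 9.585416 + 3.080470) = 1.53·17.079787 = 26.132074 m
RLR: c = (6 − d² + 2cos(α−β) + 2d(sin α − sin β))/8 = -12.775918, |c| > 1 → infeasible
LRL: c = (6 − d² + 2cos(α−β) − 2d(sin α − sin β))/8 = -7.198313, |c| > 1 → infeasible
Shortest: LSL with L = 19.963904 m ≈ 19.9639 m
Convert LSL to answer units (arcs ×180/π): t = 2.194572·180/π = 125.7397°, p = ρ·p = 1.53·8.098550 = 12.3908 m, q = 2.755182·180/π = 157.8603°, L = 19.9639 m.

LSL: t = 125.7397°, p = 12.3908 m, q = 157.8603°, L = 19.9639 m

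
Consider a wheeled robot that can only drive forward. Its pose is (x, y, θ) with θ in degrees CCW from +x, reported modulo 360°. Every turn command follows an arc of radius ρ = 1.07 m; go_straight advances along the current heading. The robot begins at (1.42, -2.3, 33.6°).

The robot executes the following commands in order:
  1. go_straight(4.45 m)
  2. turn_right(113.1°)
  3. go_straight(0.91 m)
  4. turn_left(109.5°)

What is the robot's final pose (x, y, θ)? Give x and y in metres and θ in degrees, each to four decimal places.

(8.5236, -2.1601, 30.0000°)

set_pose: (x, y, θ) = (1.4200, -2.3000, 33.6000°), ρ = 1.07
go_straight(4.45): x += 4.45·cos θ, y += 4.45·sin θ → (5.1265, 0.1626, 33.6000°)
turn_right(113.1°): centre at ρ to the right, rotate −113.1° → (6.7707, -0.5336, -79.5000° ≡ 280.5000°)
go_straight(0.91): x += 0.91·cos θ, y += 0.91·sin θ → (6.9365, -1.4284, 280.5000°)
turn_left(109.5°): centre at ρ to the left, rotate +109.5° → (8.5236, -2.1601, 390.0000° ≡ 30.0000°)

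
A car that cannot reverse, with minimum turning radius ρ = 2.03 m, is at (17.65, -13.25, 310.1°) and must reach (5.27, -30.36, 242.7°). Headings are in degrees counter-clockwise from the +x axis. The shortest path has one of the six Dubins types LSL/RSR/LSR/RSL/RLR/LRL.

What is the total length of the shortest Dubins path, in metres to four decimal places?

21.9078 m

Let ψ = atan2(Δy, Δx) = atan2(-17.11, -12.38) = -125.8877° be the start→goal bearing.
Normalize: d = |goal − start| / ρ = 21.119103/2.03 = 10.403499, α = (θ_start − ψ) mod 360° = 75.9877° = 1.326236 rad, β = (θ_goal − ψ) mod 360° = 8.5877° = 0.149885 rad.
Common terms: sin α = 0.970244, cos α = 0.242129, sin β = 0.149324, cos β = 0.988788, cos(α−β) = 0.384295, d² = 108.232789. Work in radians in the unit-radius frame; every candidate has L = ρ·(t + p + q).
LSL: p² = 2 + d² − 2cos(α−β) + 2d(sin α − sin β) = 126.545080; p = √p² = 11.249226; φ = atan2(cos β − cos α, d + sin α − sin β) = 0.066423 rad; t = (φ − α) mod 2π = 5.023372 rad, q = (β − φ) mod 2π = 0.083461 rad → L = 2.03·(5.023372 + 11.249226 + 0.083461) = 2.03·16.356059 = 33.202800 m
RSR: p² = 2 + d² − 2cos(α−β) + 2d(sin β − sin α) = 92.383317; p = √p² = 9.611624; φ = atan2(cos α − cos β, d − sin α + sin β) = -0.077761 rad; t = (α − φ) mod 2π = 1.403998 rad, q = (φ − β) mod 2π = 6.055540 rad → L = 2.03·(1.403998 + 9.611624 + 6.055540) = 2.03·17.071161 = 34.654457 m
LSR: p² = d² − 2 + 2cos(α−β) + 2d(sin α + sin β) = 130.296227; p = √p² = 11.414737; φ = atan2(−cos α − cos β, d + sin α + sin β) − atan2(−2, p) = 0.067033 rad; t = (φ − α) mod 2π = 5.023982 rad, q = (φ − β) mod 2π = 6.200334 rad → L = 2.03·(5.023982 + 11.414737 + 6.200334) = 2.03·22.639053 = 45.957277 m
RSL: p² = d² − 2 + 2cos(α−β) − 2d(sin α + sin β) = 83.706533; p = √p² = 9.149127; φ = atan2(cos α + cos β, d − sin α − sin β) − atan2(2, p) = -0.083398 rad; t = (α − φ) mod 2π = 1.409634 rad, q = (β − φ) mod 2π = 0.233282 rad → L = 2.03·(1.409634 + 9.149127 + 0.233282) = 2.03·10.792044 = 21.907848 m
RLR: c = (6 − d² + 2cos(α−β) + 2d(sin α − sin β))/8 = -10.547915, |c| > 1 → infeasible
LRL: c = (6 − d² + 2cos(α−β) − 2d(sin α − sin β))/8 = -14.818135, |c| > 1 → infeasible
Shortest: RSL with L = 21.907848 m ≈ 21.9078 m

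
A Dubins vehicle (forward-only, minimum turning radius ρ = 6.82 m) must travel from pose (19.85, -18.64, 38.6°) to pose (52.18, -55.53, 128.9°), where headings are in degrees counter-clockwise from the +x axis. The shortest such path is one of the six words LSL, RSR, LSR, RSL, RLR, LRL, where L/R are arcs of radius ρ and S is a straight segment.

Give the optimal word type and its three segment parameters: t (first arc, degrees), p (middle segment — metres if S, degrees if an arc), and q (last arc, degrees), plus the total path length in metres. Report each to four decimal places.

Let ψ = atan2(Δy, Δx) = atan2(-36.89, 32.33) = -48.7690° be the start→goal bearing.
Normalize: d = |goal − start| / ρ = 49.052023/6.82 = 7.192379, α = (θ_start − ψ) mod 360° = 87.3690° = 1.524877 rad, β = (θ_goal − ψ) mod 360° = 177.6690° = 3.100909 rad.
Common terms: sin α = 0.998946, cos α = 0.045903, sin β = 0.040672, cos β = -0.999173, cos(α−β) = -0.005236, d² = 51.730313. Work in radians in the unit-radius frame; every candidate has L = ρ·(t + p + q).
LSL: p² = 2 + d² − 2cos(α−β) + 2d(sin α − sin β) = 67.525322; p = √p² = 8.217379; φ = atan2(cos β − cos α, d + sin α − sin β) = -0.127524 rad; t = (φ − α) mod 2π = 4.630784 rad, q = (β − φ) mod 2π = 3.228433 rad → L = 6.82·(4.630784 + 8.217379 + 3.228433) = 6.82·16.076597 = 109.642391 m
RSR: p² = 2 + d² − 2cos(α−β) + 2d(sin β − sin α) = 39.956247; p = √p² = 6.321095; φ = atan2(cos α − cos β, d − sin α + sin β) = 0.166094 rad; t = (α − φ) mod 2π = 1.358783 rad, q = (φ − β) mod 2π = 3.348370 rad → L = 6.82·(1.358783 + 6.321095 + 3.348370) = 6.82·11.028248 = 75.212654 m
LSR: p² = d² − 2 + 2cos(α−β) + 2d(sin α + sin β) = 64.674492; p = √p² = 8.042045; φ = atan2(−cos α − cos β, d + sin α + sin β) − atan2(−2, p) = 0.359035 rad; t = (φ − α) mod 2π = 5.117343 rad, q = (φ − β) mod 2π = 3.541311 rad → L = 6.82·(5.117343 + 8.042045 + 3.541311) = 6.82·16.700700 = 113.898772 m
RSL: p² = d² − 2 + 2cos(α−β) − 2d(sin α + sin β) = 34.765189; p = √p² = 5.896201; φ = atan2(cos α + cos β, d − sin α − sin β) − atan2(2, p) = -0.480734 rad; t = (α − φ) mod 2π = 2.005611 rad, q = (β − φ) mod 2π = 3.581643 rad → L = 6.82·(2.005611 + 5.896201 + 3.581643) = 6.82·11.483456 = 78.317169 m
RLR: c = (6 − d² + 2cos(α−β) + 2d(sin α − sin β))/8 = -3.994531, |c| > 1 → infeasible
LRL: c = (6 − d² + 2cos(α−β) − 2d(sin α − sin β))/8 = -7.440665, |c| > 1 → infeasible
Shortest: RSR with L = 75.212654 m ≈ 75.2127 m
Convert RSR to answer units (arcs ×180/π): t = 1.358783·180/π = 77.8525°, p = ρ·p = 6.82·6.321095 = 43.1099 m, q = 3.348370·180/π = 191.8475°, L = 75.2127 m.

RSR: t = 77.8525°, p = 43.1099 m, q = 191.8475°, L = 75.2127 m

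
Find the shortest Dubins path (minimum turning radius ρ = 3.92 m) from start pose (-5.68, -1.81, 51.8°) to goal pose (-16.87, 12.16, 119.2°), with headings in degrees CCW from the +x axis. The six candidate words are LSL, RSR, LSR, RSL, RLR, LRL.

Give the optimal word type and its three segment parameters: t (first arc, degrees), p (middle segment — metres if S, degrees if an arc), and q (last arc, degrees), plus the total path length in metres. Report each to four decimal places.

Let ψ = atan2(Δy, Δx) = atan2(13.97, -11.19) = 128.6948° be the start→goal bearing.
Normalize: d = |goal − start| / ρ = 17.899078/3.92 = 4.566091, α = (θ_start − ψ) mod 360° = 283.1052° = 4.941118 rad, β = (θ_goal − ψ) mod 360° = 350.5052° = 6.117470 rad.
Common terms: sin α = -0.973955, cos α = 0.226740, sin β = -0.164958, cos β = 0.986301, cos(α−β) = 0.384295, d² = 20.849190. Work in radians in the unit-radius frame; every candidate has L = ρ·(t + p + q).
LSL: p² = 2 + d² − 2cos(α−β) + 2d(sin α − sin β) = 14.692689; p = √p² = 3.833104; φ = atan2(cos β − cos α, d + sin α − sin β) = 0.199478 rad; t = (φ − α) mod 2π = 1.541546 rad, q = (β − φ) mod 2π = 5.917991 rad → L = 3.92·(1.541546 + 3.833104 + 5.917991) = 3.92·11.292642 = 44.267155 m
RSR: p² = 2 + d² − 2cos(α−β) + 2d(sin β − sin α) = 29.468511; p = √p² = 5.428491; φ = atan2(cos α − cos β, d − sin α + sin β) = -0.140382 rad; t = (α − φ) mod 2π = 5.081500 rad, q = (φ − β) mod 2π = 0.025334 rad → L = 3.92·(5.081500 + 5.428491 + 0.025334) = 3.92·10.535324 = 41.298470 m
LSR: p² = d² − 2 + 2cos(α−β) + 2d(sin α + sin β) = 9.217014; p = √p² = 3.035954; φ = atan2(−cos α − cos β, d + sin α + sin β) − atan2(−2, p) = 0.242330 rad; t = (φ − α) mod 2π = 1.584397 rad, q = (φ − β) mod 2π = 0.408045 rad → L = 3.92·(1.584397 + 3.035954 + 0.408045) = 3.92·5.028396 = 19.711314 m
RSL: p² = d² − 2 + 2cos(α−β) − 2d(sin α + sin β) = 30.018548; p = √p² = 5.478918; φ = atan2(cos α + cos β, d − sin α − sin β) − atan2(2, p) = -0.140499 rad; t = (α − φ) mod 2π = 5.081617 rad, q = (β − φ) mod 2π = 6.257969 rad → L = 3.92·(5.081617 + 5.478918 + 6.257969) = 3.92·16.818504 = 65.928536 m
RLR: c = (6 − d² + 2cos(α−β) + 2d(sin α − sin β))/8 = -2.683564, |c| > 1 → infeasible
LRL: c = (6 − d² + 2cos(α−β) − 2d(sin α − sin β))/8 = -0.836586; p = 2π − arccos c = 3.721367 rad; φ = atan2(cos β − cos α, d + sin α − sin β) = 0.199478 rad; t = (φ − α + p/2) mod 2π = 3.402230 rad, q = (β − α − t + p) mod 2π = 1.495490 rad → L = 3.92·(3.402230 + 3.721367 + 1.495490) = 3.92·8.619087 = 33.786819 m
Shortest: LSR with L = 19.711314 m ≈ 19.7113 m
Convert LSR to answer units (arcs ×180/π): t = 1.584397·180/π = 90.7793°, p = ρ·p = 3.92·3.035954 = 11.9009 m, q = 0.408045·180/π = 23.3793°, L = 19.7113 m.

LSR: t = 90.7793°, p = 11.9009 m, q = 23.3793°, L = 19.7113 m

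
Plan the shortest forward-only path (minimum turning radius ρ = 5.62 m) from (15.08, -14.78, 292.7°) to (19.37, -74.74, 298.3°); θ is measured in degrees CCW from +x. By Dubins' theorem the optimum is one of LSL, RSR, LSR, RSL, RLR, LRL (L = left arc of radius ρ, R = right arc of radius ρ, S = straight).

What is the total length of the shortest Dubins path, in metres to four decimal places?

Let ψ = atan2(Δy, Δx) = atan2(-59.96, 4.29) = -85.9076° be the start→goal bearing.
Normalize: d = |goal − start| / ρ = 60.113274/5.62 = 10.696312, α = (θ_start − ψ) mod 360° = 18.6076° = 0.324764 rad, β = (θ_goal − ψ) mod 360° = 24.2076° = 0.422502 rad.
Common terms: sin α = 0.319085, cos α = 0.947726, sin β = 0.410044, cos β = 0.912066, cos(α−β) = 0.995227, d² = 114.411092. Work in radians in the unit-radius frame; every candidate has L = ρ·(t + p + q).
LSL: p² = 2 + d² − 2cos(α−β) + 2d(sin α − sin β) = 112.474786; p = √p² = 10.605413; φ = atan2(cos β − cos α, d + sin α − sin β) = -0.003362 rad; t = (φ − α) mod 2π = 5.955059 rad, q = (β − φ) mod 2π = 0.425865 rad → L = 5.62·(5.955059 + 10.605413 + 0.425865) = 5.62·16.986337 = 95.463213 m
RSR: p² = 2 + d² − 2cos(α−β) + 2d(sin β − sin α) = 116.366489; p = √p² = 10.787330; φ = atan2(cos α − cos β, d − sin α + sin β) = 0.003306 rad; t = (α − φ) mod 2π = 0.321458 rad, q = (φ − β) mod 2π = 5.863989 rad → L = 5.62·(0.321458 + 10.787330 + 5.863989) = 5.62·16.972777 = 95.387006 m
LSR: p² = d² − 2 + 2cos(α−β) + 2d(sin α + sin β) = 129.999525; p = √p² = 11.401733; φ = atan2(−cos α − cos β, d + sin α + sin β) − atan2(−2, p) = 0.012284 rad; t = (φ − α) mod 2π = 5.970706 rad, q = (φ − β) mod 2π = 5.872967 rad → L = 5.62·(5.970706 + 11.401733 + 5.872967) = 5.62·23.245406 = 130.639184 m
RSL: p² = d² − 2 + 2cos(α−β) − 2d(sin α + sin β) = 98.803569; p = √p² = 9.939998; φ = atan2(cos α + cos β, d − sin α − sin β) − atan2(2, p) = -0.014086 rad; t = (α − φ) mod 2π = 0.338850 rad, q = (β − φ) mod 2π = 0.436588 rad → L = 5.62·(0.338850 + 9.939998 + 0.436588) = 5.62·10.715436 = 60.220752 m
RLR: c = (6 − d² + 2cos(α−β) + 2d(sin α − sin β))/8 = -13.545811, |c| > 1 → infeasible
LRL: c = (6 − d² + 2cos(α−β) − 2d(sin α − sin β))/8 = -13.059348, |c| > 1 → infeasible
Shortest: RSL with L = 60.220752 m ≈ 60.2208 m

60.2208 m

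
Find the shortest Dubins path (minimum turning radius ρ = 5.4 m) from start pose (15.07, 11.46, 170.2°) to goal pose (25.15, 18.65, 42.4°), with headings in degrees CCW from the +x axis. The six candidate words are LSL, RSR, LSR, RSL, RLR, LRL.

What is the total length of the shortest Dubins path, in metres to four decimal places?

Let ψ = atan2(Δy, Δx) = atan2(7.19, 10.08) = 35.5000° be the start→goal bearing.
Normalize: d = |goal − start| / ρ = 12.381539/5.4 = 2.292878, α = (θ_start − ψ) mod 360° = 134.7000° = 2.350958 rad, β = (θ_goal − ψ) mod 360° = 6.9000° = 0.120427 rad.
Common terms: sin α = 0.710800, cos α = -0.703394, sin β = 0.120136, cos β = 0.992757, cos(α−β) = -0.612907, d² = 5.257287. Work in radians in the unit-radius frame; every candidate has L = ρ·(t + p + q).
LSL: p² = 2 + d² − 2cos(α−β) + 2d(sin α − sin β) = 11.191739; p = √p² = 3.345406; φ = atan2(cos β − cos α, d + sin α − sin β) = 0.531712 rad; t = (φ − α) mod 2π = 4.463939 rad, q = (β − φ) mod 2π = 5.871901 rad → L = 5.4·(4.463939 + 3.345406 + 5.871901) = 5.4·13.681245 = 73.878725 m
RSR: p² = 2 + d² − 2cos(α−β) + 2d(sin β − sin α) = 5.774464; p = √p² = 2.403012; φ = atan2(cos α − cos β, d − sin α + sin β) = -0.783614 rad; t = (α − φ) mod 2π = 3.134572 rad, q = (φ − β) mod 2π = 5.379144 rad → L = 5.4·(3.134572 + 2.403012 + 5.379144) = 5.4·10.916728 = 58.950329 m
LSR: p² = d² − 2 + 2cos(α−β) + 2d(sin α + sin β) = 5.841943; p = √p² = 2.417011; φ = atan2(−cos α − cos β, d + sin α + sin β) − atan2(−2, p) = 0.598899 rad; t = (φ − α) mod 2π = 4.531126 rad, q = (φ − β) mod 2π = 0.478472 rad → L = 5.4·(4.531126 + 2.417011 + 0.478472) = 5.4·7.426609 = 40.103691 m
RSL: p² = d² − 2 + 2cos(α−β) − 2d(sin α + sin β) = -1.778997 < 0 → infeasible
RLR: c = (6 − d² + 2cos(α−β) + 2d(sin α − sin β))/8 = 0.278192; p = 2π − arccos c = 4.994300 rad; φ = atan2(cos α − cos β, d − sin α + sin β) = -0.783614 rad; t = (α − φ + p/2) mod 2π = 5.631722 rad, q = (α − β − t + p) mod 2π = 1.593109 rad → L = 5.4·(5.631722 + 4.994300 + 1.593109) = 5.4·12.219131 = 65.983309 m
LRL: c = (6 − d² + 2cos(α−β) − 2d(sin α − sin β))/8 = -0.398967; p = 2π − arccos c = 4.301999 rad; φ = atan2(cos β − cos α, d + sin α − sin β) = 0.531712 rad; t = (φ − α + p/2) mod 2π = 0.331753 rad, q = (β − α − t + p) mod 2π = 1.739715 rad → L = 5.4·(0.331753 + 4.301999 + 1.739715) = 5.4·6.373466 = 34.416719 m
Shortest: LRL with L = 34.416719 m ≈ 34.4167 m

34.4167 m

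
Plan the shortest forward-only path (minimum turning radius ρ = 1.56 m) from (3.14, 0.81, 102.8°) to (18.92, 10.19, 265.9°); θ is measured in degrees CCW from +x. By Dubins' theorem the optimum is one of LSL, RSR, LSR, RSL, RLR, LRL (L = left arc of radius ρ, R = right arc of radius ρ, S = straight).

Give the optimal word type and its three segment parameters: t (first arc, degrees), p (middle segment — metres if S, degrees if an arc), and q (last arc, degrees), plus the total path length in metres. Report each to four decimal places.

RSR: t = 67.0463°, p = 15.6527 m, q = 129.8537°, L = 21.0138 m

Let ψ = atan2(Δy, Δx) = atan2(9.38, 15.78) = 30.7282° be the start→goal bearing.
Normalize: d = |goal − start| / ρ = 18.357364/1.56 = 11.767541, α = (θ_start − ψ) mod 360° = 72.0718° = 1.257890 rad, β = (θ_goal − ψ) mod 360° = 235.1718° = 4.104522 rad.
Common terms: sin α = 0.951443, cos α = 0.307826, sin β = -0.820868, cos β = -0.571118, cos(α−β) = -0.956814, d² = 138.475016. Work in radians in the unit-radius frame; every candidate has L = ρ·(t + p + q).
LSL: p² = 2 + d² − 2cos(α−β) + 2d(sin α − sin β) = 184.100120; p = √p² = 13.568350; φ = atan2(cos β − cos α, d + sin α − sin β) = -0.064824 rad; t = (φ − α) mod 2π = 4.960471 rad, q = (β − φ) mod 2π = 4.169346 rad → L = 1.56·(4.960471 + 13.568350 + 4.169346) = 1.56·22.698167 = 35.409141 m
RSR: p² = 2 + d² − 2cos(α−β) + 2d(sin β − sin α) = 100.677168; p = √p² = 10.033801; φ = atan2(cos α − cos β, d − sin α + sin β) = 0.087711 rad; t = (α − φ) mod 2π = 1.170179 rad, q = (φ − β) mod 2π = 2.266374 rad → L = 1.56·(1.170179 + 10.033801 + 2.266374) = 1.56·13.470355 = 21.013753 m
LSR: p² = d² − 2 + 2cos(α−β) + 2d(sin α + sin β) = 137.634482; p = √p² = 11.731772; φ = atan2(−cos α − cos β, d + sin α + sin β) − atan2(−2, p) = 0.190979 rad; t = (φ − α) mod 2π = 5.216275 rad, q = (φ − β) mod 2π = 2.369643 rad → L = 1.56·(5.216275 + 11.731772 + 2.369643) = 1.56·19.317690 = 30.135597 m
RSL: p² = d² − 2 + 2cos(α−β) − 2d(sin α + sin β) = 131.488297; p = √p² = 11.466835; φ = atan2(cos α + cos β, d − sin α − sin β) − atan2(2, p) = -0.195301 rad; t = (α − φ) mod 2π = 1.453190 rad, q = (β − φ) mod 2π = 4.299822 rad → L = 1.56·(1.453190 + 11.466835 + 4.299822) = 1.56·17.219847 = 26.862962 m
RLR: c = (6 − d² + 2cos(α−β) + 2d(sin α − sin β))/8 = -11.584646, |c| > 1 → infeasible
LRL: c = (6 − d² + 2cos(α−β) − 2d(sin α − sin β))/8 = -22.012515, |c| > 1 → infeasible
Shortest: RSR with L = 21.013753 m ≈ 21.0138 m
Convert RSR to answer units (arcs ×180/π): t = 1.170179·180/π = 67.0463°, p = ρ·p = 1.56·10.033801 = 15.6527 m, q = 2.266374·180/π = 129.8537°, L = 21.0138 m.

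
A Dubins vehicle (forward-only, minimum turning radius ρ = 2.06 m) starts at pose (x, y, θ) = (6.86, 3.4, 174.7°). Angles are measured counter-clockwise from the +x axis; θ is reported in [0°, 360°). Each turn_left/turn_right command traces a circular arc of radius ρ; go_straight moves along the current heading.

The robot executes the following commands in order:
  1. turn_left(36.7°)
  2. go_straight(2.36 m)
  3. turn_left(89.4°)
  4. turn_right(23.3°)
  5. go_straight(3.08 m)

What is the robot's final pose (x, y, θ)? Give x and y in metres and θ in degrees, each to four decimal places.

set_pose: (x, y, θ) = (6.8600, 3.4000, 174.7000°), ρ = 2.06
turn_left(36.7°): centre at ρ to the left, rotate +36.7° → (5.5964, 3.1071, 211.4000°)
go_straight(2.36): x += 2.36·cos θ, y += 2.36·sin θ → (3.5821, 1.8775, 211.4000°)
turn_left(89.4°): centre at ρ to the left, rotate +89.4° → (2.8859, -0.9356, 300.8000°)
turn_right(23.3°): centre at ρ to the right, rotate −23.3° → (3.1588, -1.7215, 277.5000°)
go_straight(3.08): x += 3.08·cos θ, y += 3.08·sin θ → (3.5608, -4.7752, 277.5000°)

(3.5608, -4.7752, 277.5000°)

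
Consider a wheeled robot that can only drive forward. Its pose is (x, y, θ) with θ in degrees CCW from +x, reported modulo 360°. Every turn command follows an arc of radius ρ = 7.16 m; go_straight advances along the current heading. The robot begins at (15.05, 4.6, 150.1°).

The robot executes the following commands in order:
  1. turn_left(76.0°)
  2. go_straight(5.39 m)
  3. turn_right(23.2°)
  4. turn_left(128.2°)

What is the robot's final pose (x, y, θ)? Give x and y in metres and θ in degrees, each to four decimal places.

(-0.4629, -15.0209, 331.1000°)

set_pose: (x, y, θ) = (15.0500, 4.6000, 150.1000°), ρ = 7.16
turn_left(76.0°): centre at ρ to the left, rotate +76.0° → (6.3217, 3.3578, 226.1000°)
go_straight(5.39): x += 5.39·cos θ, y += 5.39·sin θ → (2.5842, -0.5260, 226.1000°)
turn_right(23.2°): centre at ρ to the right, rotate −23.2° → (0.2112, -2.1569, 202.9000°)
turn_left(128.2°): centre at ρ to the left, rotate +128.2° → (-0.4629, -15.0209, 331.1000°)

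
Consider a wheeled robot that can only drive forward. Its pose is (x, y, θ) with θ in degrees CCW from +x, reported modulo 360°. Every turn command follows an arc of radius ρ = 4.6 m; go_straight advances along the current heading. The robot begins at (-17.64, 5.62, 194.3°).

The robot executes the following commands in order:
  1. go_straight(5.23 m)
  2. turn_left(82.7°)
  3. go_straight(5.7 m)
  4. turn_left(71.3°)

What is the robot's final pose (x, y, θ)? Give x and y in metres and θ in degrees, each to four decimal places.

set_pose: (x, y, θ) = (-17.6400, 5.6200, 194.3000°), ρ = 4.6
go_straight(5.23): x += 5.23·cos θ, y += 5.23·sin θ → (-22.7080, 4.3282, 194.3000°)
turn_left(82.7°): centre at ρ to the left, rotate +82.7° → (-26.1375, -0.6899, 277.0000°)
go_straight(5.7): x += 5.7·cos θ, y += 5.7·sin θ → (-25.4428, -6.3474, 277.0000°)
turn_left(71.3°): centre at ρ to the left, rotate +71.3° → (-21.8099, -10.2912, 348.3000°)

(-21.8099, -10.2912, 348.3000°)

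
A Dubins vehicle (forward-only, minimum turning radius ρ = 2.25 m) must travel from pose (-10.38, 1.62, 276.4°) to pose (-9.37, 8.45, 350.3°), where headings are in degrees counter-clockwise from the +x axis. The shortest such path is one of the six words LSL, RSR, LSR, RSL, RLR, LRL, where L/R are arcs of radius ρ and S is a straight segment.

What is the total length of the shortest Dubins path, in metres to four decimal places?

16.8802 m

Let ψ = atan2(Δy, Δx) = atan2(6.83, 1.01) = 81.5882° be the start→goal bearing.
Normalize: d = |goal − start| / ρ = 6.904274/2.25 = 3.068566, α = (θ_start − ψ) mod 360° = 194.8118° = 3.400107 rad, β = (θ_goal − ψ) mod 360° = 268.7118° = 4.689905 rad.
Common terms: sin α = -0.255644, cos α = -0.966771, sin β = -0.999747, cos β = -0.022482, cos(α−β) = 0.277315, d² = 9.416099. Work in radians in the unit-radius frame; every candidate has L = ρ·(t + p + q).
LSL: p² = 2 + d² − 2cos(α−β) + 2d(sin α − sin β) = 15.428128; p = √p² = 3.927866; φ = atan2(cos β − cos α, d + sin α − sin β) = 0.242786 rad; t = (φ − α) mod 2π = 3.125864 rad, q = (β − φ) mod 2π = 4.447119 rad → L = 2.25·(3.125864 + 3.927866 + 4.447119) = 2.25·11.500849 = 25.876911 m
RSR: p² = 2 + d² − 2cos(α−β) + 2d(sin β − sin α) = 6.294811; p = √p² = 2.508946; φ = atan2(cos α − cos β, d − sin α + sin β) = -0.385874 rad; t = (α − φ) mod 2π = 3.785980 rad, q = (φ − β) mod 2π = 1.207407 rad → L = 2.25·(3.785980 + 2.508946 + 1.207407) = 2.25·7.502333 = 16.880250 m
LSR: p² = d² − 2 + 2cos(α−β) + 2d(sin α + sin β) = 0.266224; p = √p² = 0.515969; φ = atan2(−cos α − cos β, d + sin α + sin β) − atan2(−2, p) = 1.817770 rad; t = (φ − α) mod 2π = 4.700848 rad, q = (φ − β) mod 2π = 3.411050 rad → L = 2.25·(4.700848 + 0.515969 + 3.411050) = 2.25·8.627867 = 19.412700 m
RSL: p² = d² − 2 + 2cos(α−β) − 2d(sin α + sin β) = 15.675232; p = √p² = 3.959196; φ = atan2(cos α + cos β, d − sin α − sin β) − atan2(2, p) = -0.692675 rad; t = (α − φ) mod 2π = 4.092782 rad, q = (β − φ) mod 2π = 5.382580 rad → L = 2.25·(4.092782 + 3.959196 + 5.382580) = 2.25·13.434557 = 30.227754 m
RLR: c = (6 − d² + 2cos(α−β) + 2d(sin α − sin β))/8 = 0.213149; p = 2π − arccos c = 4.927185 rad; φ = atan2(cos α − cos β, d − sin α + sin β) = -0.385874 rad; t = (α − φ + p/2) mod 2π = 6.249573 rad, q = (α − β − t + p) mod 2π = 3.670999 rad → L = 2.25·(6.249573 + 4.927185 + 3.670999) = 2.25·14.847758 = 33.407455 m
LRL: c = (6 − d² + 2cos(α−β) − 2d(sin α − sin β))/8 = -0.928516; p = 2π − arccos c = 3.521993 rad; φ = atan2(cos β − cos α, d + sin α − sin β) = 0.242786 rad; t = (φ − α + p/2) mod 2π = 4.886861 rad, q = (β − α − t + p) mod 2π = 6.208116 rad → L = 2.25·(4.886861 + 3.521993 + 6.208116) = 2.25·14.616970 = 32.888183 m
Shortest: RSR with L = 16.880250 m ≈ 16.8802 m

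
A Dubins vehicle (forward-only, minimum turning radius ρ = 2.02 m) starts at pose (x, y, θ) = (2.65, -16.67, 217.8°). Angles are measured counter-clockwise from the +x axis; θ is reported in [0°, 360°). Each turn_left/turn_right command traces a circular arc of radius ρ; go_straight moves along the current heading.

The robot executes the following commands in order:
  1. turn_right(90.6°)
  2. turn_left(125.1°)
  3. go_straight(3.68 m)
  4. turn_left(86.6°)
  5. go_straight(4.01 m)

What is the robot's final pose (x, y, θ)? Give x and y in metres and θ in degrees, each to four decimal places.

set_pose: (x, y, θ) = (2.6500, -16.6700, 217.8000°), ρ = 2.02
turn_right(90.6°): centre at ρ to the right, rotate −90.6° → (-0.1971, -16.2952, 127.2000°)
turn_left(125.1°): centre at ρ to the left, rotate +125.1° → (-3.7304, -16.9023, 252.3000°)
go_straight(3.68): x += 3.68·cos θ, y += 3.68·sin θ → (-4.8493, -20.4081, 252.3000°)
turn_left(86.6°): centre at ρ to the left, rotate +86.6° → (-3.6521, -22.9068, 338.9000°)
go_straight(4.01): x += 4.01·cos θ, y += 4.01·sin θ → (0.0891, -24.3504, 338.9000°)

(0.0891, -24.3504, 338.9000°)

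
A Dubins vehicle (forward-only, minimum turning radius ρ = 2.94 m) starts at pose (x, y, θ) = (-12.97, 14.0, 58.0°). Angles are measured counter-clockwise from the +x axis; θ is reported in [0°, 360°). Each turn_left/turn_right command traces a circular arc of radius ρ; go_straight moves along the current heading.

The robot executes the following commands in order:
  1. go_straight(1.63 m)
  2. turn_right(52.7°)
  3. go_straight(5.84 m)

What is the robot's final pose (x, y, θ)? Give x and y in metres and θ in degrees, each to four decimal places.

set_pose: (x, y, θ) = (-12.9700, 14.0000, 58.0000°), ρ = 2.94
go_straight(1.63): x += 1.63·cos θ, y += 1.63·sin θ → (-12.1062, 15.3823, 58.0000°)
turn_right(52.7°): centre at ρ to the right, rotate −52.7° → (-9.8845, 16.7518, 5.3000°)
go_straight(5.84): x += 5.84·cos θ, y += 5.84·sin θ → (-4.0695, 17.2912, 5.3000°)

(-4.0695, 17.2912, 5.3000°)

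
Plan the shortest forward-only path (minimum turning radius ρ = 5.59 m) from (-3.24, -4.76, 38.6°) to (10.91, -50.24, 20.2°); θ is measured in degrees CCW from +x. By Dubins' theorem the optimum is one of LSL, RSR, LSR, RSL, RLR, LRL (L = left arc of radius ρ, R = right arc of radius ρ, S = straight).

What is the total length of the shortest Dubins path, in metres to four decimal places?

59.2474 m

Let ψ = atan2(Δy, Δx) = atan2(-45.48, 14.15) = -72.7177° be the start→goal bearing.
Normalize: d = |goal − start| / ρ = 47.630378/5.59 = 8.520640, α = (θ_start − ψ) mod 360° = 111.3177° = 1.942861 rad, β = (θ_goal − ψ) mod 360° = 92.9177° = 1.621720 rad.
Common terms: sin α = 0.931579, cos α = -0.363540, sin β = 0.998704, cos β = -0.050902, cos(α−β) = 0.948876, d² = 72.601307. Work in radians in the unit-radius frame; every candidate has L = ρ·(t + p + q).
LSL: p² = 2 + d² − 2cos(α−β) + 2d(sin α − sin β) = 71.559661; p = √p² = 8.459294; φ = atan2(cos β − cos α, d + sin α − sin β) = 0.036966 rad; t = (φ − α) mod 2π = 4.377291 rad, q = (β − φ) mod 2π = 1.584754 rad → L = 5.59·(4.377291 + 8.459294 + 1.584754) = 5.59·14.421339 = 80.615285 m
RSR: p² = 2 + d² − 2cos(α−β) + 2d(sin β − sin α) = 73.847449; p = √p² = 8.593454; φ = atan2(cos α − cos β, d − sin α + sin β) = -0.036389 rad; t = (α − φ) mod 2π = 1.979250 rad, q = (φ − β) mod 2π = 4.625076 rad → L = 5.59·(1.979250 + 8.593454 + 4.625076) = 5.59·15.197780 = 84.955589 m
LSR: p² = d² − 2 + 2cos(α−β) + 2d(sin α + sin β) = 105.393542; p = √p² = 10.266136; φ = atan2(−cos α − cos β, d + sin α + sin β) − atan2(−2, p) = 0.232041 rad; t = (φ − α) mod 2π = 4.572365 rad, q = (φ − β) mod 2π = 4.893505 rad → L = 5.59·(4.572365 + 10.266136 + 4.893505) = 5.59·19.732006 = 110.301913 m
RSL: p² = d² − 2 + 2cos(α−β) − 2d(sin α + sin β) = 39.604576; p = √p² = 6.293217; φ = atan2(cos α + cos β, d − sin α − sin β) − atan2(2, p) = -0.370512 rad; t = (α − φ) mod 2π = 2.313373 rad, q = (β − φ) mod 2π = 1.992232 rad → L = 5.59·(2.313373 + 6.293217 + 1.992232) = 5.59·10.598821 = 59.247412 m
RLR: c = (6 − d² + 2cos(α−β) + 2d(sin α − sin β))/8 = -8.230931, |c| > 1 → infeasible
LRL: c = (6 − d² + 2cos(α−β) − 2d(sin α − sin β))/8 = -7.944958, |c| > 1 → infeasible
Shortest: RSL with L = 59.247412 m ≈ 59.2474 m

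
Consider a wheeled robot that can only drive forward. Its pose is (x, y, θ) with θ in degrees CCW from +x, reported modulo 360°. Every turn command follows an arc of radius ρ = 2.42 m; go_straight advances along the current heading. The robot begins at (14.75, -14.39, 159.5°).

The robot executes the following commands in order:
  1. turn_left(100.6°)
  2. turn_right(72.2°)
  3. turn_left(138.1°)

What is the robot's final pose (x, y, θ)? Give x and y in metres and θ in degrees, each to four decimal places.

set_pose: (x, y, θ) = (14.7500, -14.3900, 159.5000°), ρ = 2.42
turn_left(100.6°): centre at ρ to the left, rotate +100.6° → (11.5185, -16.2407, 260.1000°)
turn_right(72.2°): centre at ρ to the right, rotate −72.2° → (9.4672, -18.2216, 187.9000°)
turn_left(138.1°): centre at ρ to the left, rotate +138.1° → (8.4466, -22.6249, 326.0000°)

(8.4466, -22.6249, 326.0000°)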